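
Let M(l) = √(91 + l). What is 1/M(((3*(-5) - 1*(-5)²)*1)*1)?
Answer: √51/51 ≈ 0.14003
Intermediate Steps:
1/M(((3*(-5) - 1*(-5)²)*1)*1) = 1/(√(91 + ((3*(-5) - 1*(-5)²)*1)*1)) = 1/(√(91 + ((-15 - 1*25)*1)*1)) = 1/(√(91 + ((-15 - 25)*1)*1)) = 1/(√(91 - 40*1*1)) = 1/(√(91 - 40*1)) = 1/(√(91 - 40)) = 1/(√51) = √51/51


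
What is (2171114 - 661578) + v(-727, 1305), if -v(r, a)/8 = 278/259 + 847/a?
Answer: 510210963016/337995 ≈ 1.5095e+6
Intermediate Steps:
v(r, a) = -2224/259 - 6776/a (v(r, a) = -8*(278/259 + 847/a) = -2224/259 - 6776/a)
(2171114 - 661578) + v(-727, 1305) = (2171114 - 661578) + (-2224/259 - 6776/1305) = 1509536 + (-2224/259 - 6776*1/1305) = 1509536 + (-2224/259 - 6776/1305) = 1509536 - 4657304/337995 = 510210963016/337995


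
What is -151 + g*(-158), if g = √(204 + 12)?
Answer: -151 - 948*√6 ≈ -2473.1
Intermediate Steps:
g = 6*√6 (g = √216 = 6*√6 ≈ 14.697)
-151 + g*(-158) = -151 + (6*√6)*(-158) = -151 - 948*√6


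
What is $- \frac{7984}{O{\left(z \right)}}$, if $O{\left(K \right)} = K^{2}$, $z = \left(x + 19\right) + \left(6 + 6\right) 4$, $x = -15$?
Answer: $- \frac{499}{169} \approx -2.9527$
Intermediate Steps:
$z = 52$ ($z = \left(-15 + 19\right) + \left(6 + 6\right) 4 = 4 + 12 \cdot 4 = 4 + 48 = 52$)
$- \frac{7984}{O{\left(z \right)}} = - \frac{7984}{52^{2}} = - \frac{7984}{2704} = \left(-7984\right) \frac{1}{2704} = - \frac{499}{169}$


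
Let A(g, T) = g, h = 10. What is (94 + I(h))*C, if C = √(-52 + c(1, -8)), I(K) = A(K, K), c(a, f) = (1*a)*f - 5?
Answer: 104*I*√65 ≈ 838.47*I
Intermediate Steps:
c(a, f) = -5 + a*f (c(a, f) = a*f - 5 = -5 + a*f)
I(K) = K
C = I*√65 (C = √(-52 + (-5 + 1*(-8))) = √(-52 + (-5 - 8)) = √(-52 - 13) = √(-65) = I*√65 ≈ 8.0623*I)
(94 + I(h))*C = (94 + 10)*(I*√65) = 104*(I*√65) = 104*I*√65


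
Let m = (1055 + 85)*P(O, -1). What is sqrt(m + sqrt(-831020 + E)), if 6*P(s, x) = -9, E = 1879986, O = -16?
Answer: sqrt(-1710 + sqrt(1048966)) ≈ 26.188*I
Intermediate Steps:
P(s, x) = -3/2 (P(s, x) = (1/6)*(-9) = -3/2)
m = -1710 (m = (1055 + 85)*(-3/2) = 1140*(-3/2) = -1710)
sqrt(m + sqrt(-831020 + E)) = sqrt(-1710 + sqrt(-831020 + 1879986)) = sqrt(-1710 + sqrt(1048966))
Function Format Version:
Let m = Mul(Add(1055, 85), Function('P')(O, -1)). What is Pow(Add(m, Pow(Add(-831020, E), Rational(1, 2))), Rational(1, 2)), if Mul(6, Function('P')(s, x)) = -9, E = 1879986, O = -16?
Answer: Pow(Add(-1710, Pow(1048966, Rational(1, 2))), Rational(1, 2)) ≈ Mul(26.188, I)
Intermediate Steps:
Function('P')(s, x) = Rational(-3, 2) (Function('P')(s, x) = Mul(Rational(1, 6), -9) = Rational(-3, 2))
m = -1710 (m = Mul(Add(1055, 85), Rational(-3, 2)) = Mul(1140, Rational(-3, 2)) = -1710)
Pow(Add(m, Pow(Add(-831020, E), Rational(1, 2))), Rational(1, 2)) = Pow(Add(-1710, Pow(Add(-831020, 1879986), Rational(1, 2))), Rational(1, 2)) = Pow(Add(-1710, Pow(1048966, Rational(1, 2))), Rational(1, 2))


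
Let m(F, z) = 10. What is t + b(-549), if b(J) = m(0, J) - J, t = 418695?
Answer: 419254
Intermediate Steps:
b(J) = 10 - J
t + b(-549) = 418695 + (10 - 1*(-549)) = 418695 + (10 + 549) = 418695 + 559 = 419254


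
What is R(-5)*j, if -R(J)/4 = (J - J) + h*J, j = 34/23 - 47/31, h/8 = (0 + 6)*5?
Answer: -129600/713 ≈ -181.77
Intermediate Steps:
h = 240 (h = 8*((0 + 6)*5) = 8*(6*5) = 8*30 = 240)
j = -27/713 (j = 34*(1/23) - 47*1/31 = 34/23 - 47/31 = -27/713 ≈ -0.037868)
R(J) = -960*J (R(J) = -4*((J - J) + 240*J) = -4*(0 + 240*J) = -960*J)
R(-5)*j = -960*(-5)*(-27/713) = 4800*(-27/713) = -129600/713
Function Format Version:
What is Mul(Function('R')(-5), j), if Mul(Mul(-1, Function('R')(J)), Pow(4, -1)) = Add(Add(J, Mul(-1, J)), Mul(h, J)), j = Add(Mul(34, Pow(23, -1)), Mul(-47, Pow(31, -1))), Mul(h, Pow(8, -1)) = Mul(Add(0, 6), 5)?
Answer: Rational(-129600, 713) ≈ -181.77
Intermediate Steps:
h = 240 (h = Mul(8, Mul(Add(0, 6), 5)) = Mul(8, Mul(6, 5)) = Mul(8, 30) = 240)
j = Rational(-27, 713) (j = Add(Mul(34, Rational(1, 23)), Mul(-47, Rational(1, 31))) = Add(Rational(34, 23), Rational(-47, 31)) = Rational(-27, 713) ≈ -0.037868)
Function('R')(J) = Mul(-960, J) (Function('R')(J) = Mul(-4, Add(Add(J, Mul(-1, J)), Mul(240, J))) = Mul(-4, Add(0, Mul(240, J))) = Mul(-4, Mul(240, J)) = Mul(-960, J))
Mul(Function('R')(-5), j) = Mul(Mul(-960, -5), Rational(-27, 713)) = Mul(4800, Rational(-27, 713)) = Rational(-129600, 713)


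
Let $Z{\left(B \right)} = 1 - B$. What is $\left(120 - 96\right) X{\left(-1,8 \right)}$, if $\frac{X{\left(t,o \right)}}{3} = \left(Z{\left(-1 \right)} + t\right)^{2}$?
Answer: $72$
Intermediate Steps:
$X{\left(t,o \right)} = 3 \left(2 + t\right)^{2}$ ($X{\left(t,o \right)} = 3 \left(\left(1 - -1\right) + t\right)^{2} = 3 \left(\left(1 + 1\right) + t\right)^{2} = 3 \left(2 + t\right)^{2}$)
$\left(120 - 96\right) X{\left(-1,8 \right)} = \left(120 - 96\right) 3 \left(2 - 1\right)^{2} = 24 \cdot 3 \cdot 1^{2} = 24 \cdot 3 \cdot 1 = 24 \cdot 3 = 72$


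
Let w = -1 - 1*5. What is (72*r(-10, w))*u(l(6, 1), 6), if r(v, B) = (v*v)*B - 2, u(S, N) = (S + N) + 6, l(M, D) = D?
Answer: -563472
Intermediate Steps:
w = -6 (w = -1 - 5 = -6)
u(S, N) = 6 + N + S (u(S, N) = (N + S) + 6 = 6 + N + S)
r(v, B) = -2 + B*v² (r(v, B) = v²*B - 2 = B*v² - 2 = -2 + B*v²)
(72*r(-10, w))*u(l(6, 1), 6) = (72*(-2 - 6*(-10)²))*(6 + 6 + 1) = (72*(-2 - 6*100))*13 = (72*(-2 - 600))*13 = (72*(-602))*13 = -43344*13 = -563472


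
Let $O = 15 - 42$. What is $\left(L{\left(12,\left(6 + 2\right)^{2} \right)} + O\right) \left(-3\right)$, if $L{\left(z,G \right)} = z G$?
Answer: $-2223$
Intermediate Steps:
$O = -27$
$L{\left(z,G \right)} = G z$
$\left(L{\left(12,\left(6 + 2\right)^{2} \right)} + O\right) \left(-3\right) = \left(\left(6 + 2\right)^{2} \cdot 12 - 27\right) \left(-3\right) = \left(8^{2} \cdot 12 - 27\right) \left(-3\right) = \left(64 \cdot 12 - 27\right) \left(-3\right) = \left(768 - 27\right) \left(-3\right) = 741 \left(-3\right) = -2223$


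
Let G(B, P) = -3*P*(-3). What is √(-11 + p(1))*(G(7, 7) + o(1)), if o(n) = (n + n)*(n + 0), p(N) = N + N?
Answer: 195*I ≈ 195.0*I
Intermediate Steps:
p(N) = 2*N
o(n) = 2*n² (o(n) = (2*n)*n = 2*n²)
G(B, P) = 9*P
√(-11 + p(1))*(G(7, 7) + o(1)) = √(-11 + 2*1)*(9*7 + 2*1²) = √(-11 + 2)*(63 + 2*1) = √(-9)*(63 + 2) = (3*I)*65 = 195*I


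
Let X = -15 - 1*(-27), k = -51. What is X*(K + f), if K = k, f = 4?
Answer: -564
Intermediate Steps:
X = 12 (X = -15 + 27 = 12)
K = -51
X*(K + f) = 12*(-51 + 4) = 12*(-47) = -564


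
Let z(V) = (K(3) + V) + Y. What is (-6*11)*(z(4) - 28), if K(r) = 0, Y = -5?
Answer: 1914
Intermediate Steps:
z(V) = -5 + V (z(V) = (0 + V) - 5 = V - 5 = -5 + V)
(-6*11)*(z(4) - 28) = (-6*11)*((-5 + 4) - 28) = -66*(-1 - 28) = -66*(-29) = 1914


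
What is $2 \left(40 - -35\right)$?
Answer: $150$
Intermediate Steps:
$2 \left(40 - -35\right) = 2 \left(40 + 35\right) = 2 \cdot 75 = 150$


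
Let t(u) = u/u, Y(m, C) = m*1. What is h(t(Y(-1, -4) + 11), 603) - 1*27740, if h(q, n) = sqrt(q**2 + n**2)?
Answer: -27740 + sqrt(363610) ≈ -27137.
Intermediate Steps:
Y(m, C) = m
t(u) = 1
h(q, n) = sqrt(n**2 + q**2)
h(t(Y(-1, -4) + 11), 603) - 1*27740 = sqrt(603**2 + 1**2) - 1*27740 = sqrt(363609 + 1) - 27740 = sqrt(363610) - 27740 = -27740 + sqrt(363610)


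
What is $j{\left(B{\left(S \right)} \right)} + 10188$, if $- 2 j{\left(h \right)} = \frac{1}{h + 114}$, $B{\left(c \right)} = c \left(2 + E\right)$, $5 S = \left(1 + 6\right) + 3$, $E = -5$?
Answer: $\frac{2200607}{216} \approx 10188.0$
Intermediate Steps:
$S = 2$ ($S = \frac{\left(1 + 6\right) + 3}{5} = \frac{7 + 3}{5} = \frac{1}{5} \cdot 10 = 2$)
$B{\left(c \right)} = - 3 c$ ($B{\left(c \right)} = c \left(2 - 5\right) = c \left(-3\right) = - 3 c$)
$j{\left(h \right)} = - \frac{1}{2 \left(114 + h\right)}$ ($j{\left(h \right)} = - \frac{1}{2 \left(h + 114\right)} = - \frac{1}{2 \left(114 + h\right)}$)
$j{\left(B{\left(S \right)} \right)} + 10188 = - \frac{1}{228 + 2 \left(\left(-3\right) 2\right)} + 10188 = - \frac{1}{228 + 2 \left(-6\right)} + 10188 = - \frac{1}{228 - 12} + 10188 = - \frac{1}{216} + 10188 = \frac{2200607}{216}$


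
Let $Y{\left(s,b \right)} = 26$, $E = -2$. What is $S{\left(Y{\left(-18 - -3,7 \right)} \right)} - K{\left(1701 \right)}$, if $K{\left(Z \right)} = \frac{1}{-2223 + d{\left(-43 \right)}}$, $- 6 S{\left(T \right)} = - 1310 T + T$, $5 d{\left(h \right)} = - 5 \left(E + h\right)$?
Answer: $\frac{12354343}{2178} \approx 5672.3$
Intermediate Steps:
$d{\left(h \right)} = 2 - h$ ($d{\left(h \right)} = \frac{\left(-5\right) \left(-2 + h\right)}{5} = \frac{10 - 5 h}{5} = 2 - h$)
$S{\left(T \right)} = \frac{1309 T}{6}$ ($S{\left(T \right)} = - \frac{- 1310 T + T}{6} = - \frac{\left(-1309\right) T}{6} = \frac{1309 T}{6}$)
$K{\left(Z \right)} = - \frac{1}{2178}$ ($K{\left(Z \right)} = \frac{1}{-2223 + \left(2 - -43\right)} = \frac{1}{-2223 + \left(2 + 43\right)} = \frac{1}{-2223 + 45} = \frac{1}{-2178} = - \frac{1}{2178}$)
$S{\left(Y{\left(-18 - -3,7 \right)} \right)} - K{\left(1701 \right)} = \frac{1309}{6} \cdot 26 - - \frac{1}{2178} = \frac{17017}{3} + \frac{1}{2178} = \frac{12354343}{2178}$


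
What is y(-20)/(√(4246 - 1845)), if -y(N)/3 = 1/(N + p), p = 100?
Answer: -3/3920 ≈ -0.00076531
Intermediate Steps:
y(N) = -3/(100 + N) (y(N) = -3/(N + 100) = -3/(100 + N))
y(-20)/(√(4246 - 1845)) = (-3/(100 - 20))/(√(4246 - 1845)) = (-3/80)/(√2401) = -3*1/80/49 = -3/80*1/49 = -3/3920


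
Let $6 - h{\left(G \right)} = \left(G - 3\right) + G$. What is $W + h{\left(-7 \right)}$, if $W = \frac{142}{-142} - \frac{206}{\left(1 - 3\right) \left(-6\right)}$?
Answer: $\frac{29}{6} \approx 4.8333$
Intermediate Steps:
$h{\left(G \right)} = 9 - 2 G$ ($h{\left(G \right)} = 6 - \left(\left(G - 3\right) + G\right) = 6 - \left(\left(-3 + G\right) + G\right) = 6 - \left(-3 + 2 G\right) = 9 - 2 G$)
$W = - \frac{109}{6}$ ($W = 142 \left(- \frac{1}{142}\right) - \frac{206}{\left(-2\right) \left(-6\right)} = -1 - \frac{206}{12} = -1 - \frac{103}{6} = - \frac{109}{6} \approx -18.167$)
$W + h{\left(-7 \right)} = - \frac{109}{6} + \left(9 - -14\right) = - \frac{109}{6} + \left(9 + 14\right) = - \frac{109}{6} + 23 = \frac{29}{6}$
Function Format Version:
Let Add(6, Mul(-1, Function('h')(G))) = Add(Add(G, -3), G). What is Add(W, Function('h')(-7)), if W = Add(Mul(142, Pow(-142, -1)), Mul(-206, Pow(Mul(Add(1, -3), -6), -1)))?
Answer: Rational(29, 6) ≈ 4.8333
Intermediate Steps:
Function('h')(G) = Add(9, Mul(-2, G)) (Function('h')(G) = Add(6, Mul(-1, Add(Add(G, -3), G))) = Add(6, Mul(-1, Add(Add(-3, G), G))) = Add(6, Mul(-1, Add(-3, Mul(2, G)))) = Add(6, Add(3, Mul(-2, G))) = Add(9, Mul(-2, G)))
W = Rational(-109, 6) (W = Add(Mul(142, Rational(-1, 142)), Mul(-206, Pow(Mul(-2, -6), -1))) = Add(-1, Mul(-206, Pow(12, -1))) = Add(-1, Mul(-206, Rational(1, 12))) = Add(-1, Rational(-103, 6)) = Rational(-109, 6) ≈ -18.167)
Add(W, Function('h')(-7)) = Add(Rational(-109, 6), Add(9, Mul(-2, -7))) = Add(Rational(-109, 6), Add(9, 14)) = Add(Rational(-109, 6), 23) = Rational(29, 6)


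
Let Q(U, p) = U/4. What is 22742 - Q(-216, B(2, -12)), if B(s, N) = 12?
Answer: 22796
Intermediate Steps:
Q(U, p) = U/4 (Q(U, p) = U*(¼) = U/4)
22742 - Q(-216, B(2, -12)) = 22742 - (-216)/4 = 22742 - 1*(-54) = 22742 + 54 = 22796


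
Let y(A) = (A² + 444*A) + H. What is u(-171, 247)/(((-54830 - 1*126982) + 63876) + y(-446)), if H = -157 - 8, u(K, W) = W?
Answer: -247/117209 ≈ -0.0021073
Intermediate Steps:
H = -165
y(A) = -165 + A² + 444*A (y(A) = (A² + 444*A) - 165 = -165 + A² + 444*A)
u(-171, 247)/(((-54830 - 1*126982) + 63876) + y(-446)) = 247/(((-54830 - 1*126982) + 63876) + (-165 + (-446)² + 444*(-446))) = 247/(((-54830 - 126982) + 63876) + (-165 + 198916 - 198024)) = 247/((-181812 + 63876) + 727) = 247/(-117936 + 727) = 247/(-117209) = 247*(-1/117209) = -247/117209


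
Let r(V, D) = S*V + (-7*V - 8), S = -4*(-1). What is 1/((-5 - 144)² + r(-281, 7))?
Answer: 1/23036 ≈ 4.3410e-5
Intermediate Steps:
S = 4
r(V, D) = -8 - 3*V (r(V, D) = 4*V + (-7*V - 8) = 4*V + (-8 - 7*V) = -8 - 3*V)
1/((-5 - 144)² + r(-281, 7)) = 1/((-5 - 144)² + (-8 - 3*(-281))) = 1/((-149)² + (-8 + 843)) = 1/(22201 + 835) = 1/23036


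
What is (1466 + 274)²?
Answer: 3027600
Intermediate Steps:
(1466 + 274)² = 1740² = 3027600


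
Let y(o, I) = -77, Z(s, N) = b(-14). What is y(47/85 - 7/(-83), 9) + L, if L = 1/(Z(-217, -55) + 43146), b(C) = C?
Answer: -3321163/43132 ≈ -77.000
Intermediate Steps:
Z(s, N) = -14
L = 1/43132 (L = 1/(-14 + 43146) = 1/43132 ≈ 2.3185e-5)
y(47/85 - 7/(-83), 9) + L = -77 + 1/43132 = -3321163/43132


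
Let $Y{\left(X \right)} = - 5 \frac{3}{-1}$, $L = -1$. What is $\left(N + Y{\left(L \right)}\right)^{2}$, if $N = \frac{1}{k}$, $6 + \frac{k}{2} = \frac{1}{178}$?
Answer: $\frac{253319056}{1138489} \approx 222.5$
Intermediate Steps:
$k = - \frac{1067}{89}$ ($k = -12 + \frac{2}{178} = -12 + 2 \cdot \frac{1}{178} = -12 + \frac{1}{89} = - \frac{1067}{89} \approx -11.989$)
$Y{\left(X \right)} = 15$ ($Y{\left(X \right)} = - 5 \cdot 3 \left(-1\right) = \left(-5\right) \left(-3\right) = 15$)
$N = - \frac{89}{1067}$ ($N = \frac{1}{- \frac{1067}{89}} = - \frac{89}{1067} \approx -0.083411$)
$\left(N + Y{\left(L \right)}\right)^{2} = \left(- \frac{89}{1067} + 15\right)^{2} = \left(\frac{15916}{1067}\right)^{2} = \frac{253319056}{1138489}$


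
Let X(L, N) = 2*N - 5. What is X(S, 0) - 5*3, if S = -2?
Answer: -20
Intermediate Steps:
X(L, N) = -5 + 2*N
X(S, 0) - 5*3 = (-5 + 2*0) - 5*3 = (-5 + 0) - 15 = -5 - 15 = -20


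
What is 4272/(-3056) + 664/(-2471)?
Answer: -786581/471961 ≈ -1.6666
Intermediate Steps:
4272/(-3056) + 664/(-2471) = 4272*(-1/3056) + 664*(-1/2471) = -267/191 - 664/2471 = -786581/471961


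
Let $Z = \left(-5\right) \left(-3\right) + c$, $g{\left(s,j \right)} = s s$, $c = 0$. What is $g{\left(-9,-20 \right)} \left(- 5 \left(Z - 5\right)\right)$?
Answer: $-4050$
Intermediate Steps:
$g{\left(s,j \right)} = s^{2}$
$Z = 15$ ($Z = \left(-5\right) \left(-3\right) + 0 = 15 + 0 = 15$)
$g{\left(-9,-20 \right)} \left(- 5 \left(Z - 5\right)\right) = \left(-9\right)^{2} \left(- 5 \left(15 - 5\right)\right) = 81 \left(\left(-5\right) 10\right) = 81 \left(-50\right) = -4050$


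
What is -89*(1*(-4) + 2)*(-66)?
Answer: -11748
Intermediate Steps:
-89*(1*(-4) + 2)*(-66) = -89*(-4 + 2)*(-66) = -89*(-2)*(-66) = 178*(-66) = -11748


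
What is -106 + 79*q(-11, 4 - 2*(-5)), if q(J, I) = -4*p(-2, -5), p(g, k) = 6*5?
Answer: -9586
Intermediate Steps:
p(g, k) = 30
q(J, I) = -120 (q(J, I) = -4*30 = -120)
-106 + 79*q(-11, 4 - 2*(-5)) = -106 + 79*(-120) = -106 - 9480 = -9586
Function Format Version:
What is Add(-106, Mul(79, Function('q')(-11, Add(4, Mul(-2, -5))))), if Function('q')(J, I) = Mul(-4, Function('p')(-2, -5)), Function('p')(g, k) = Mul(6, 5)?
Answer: -9586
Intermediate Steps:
Function('p')(g, k) = 30
Function('q')(J, I) = -120 (Function('q')(J, I) = Mul(-4, 30) = -120)
Add(-106, Mul(79, Function('q')(-11, Add(4, Mul(-2, -5))))) = Add(-106, Mul(79, -120)) = Add(-106, -9480) = -9586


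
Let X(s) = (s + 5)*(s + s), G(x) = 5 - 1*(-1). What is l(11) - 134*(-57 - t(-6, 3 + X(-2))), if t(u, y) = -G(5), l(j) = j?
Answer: 6845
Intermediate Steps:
G(x) = 6 (G(x) = 5 + 1 = 6)
X(s) = 2*s*(5 + s) (X(s) = (5 + s)*(2*s) = 2*s*(5 + s))
t(u, y) = -6 (t(u, y) = -1*6 = -6)
l(11) - 134*(-57 - t(-6, 3 + X(-2))) = 11 - 134*(-57 - 1*(-6)) = 11 - 134*(-57 + 6) = 11 - 134*(-51) = 11 + 6834 = 6845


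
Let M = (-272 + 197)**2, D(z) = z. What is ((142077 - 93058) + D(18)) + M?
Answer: 54662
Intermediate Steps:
M = 5625 (M = (-75)**2 = 5625)
((142077 - 93058) + D(18)) + M = ((142077 - 93058) + 18) + 5625 = (49019 + 18) + 5625 = 49037 + 5625 = 54662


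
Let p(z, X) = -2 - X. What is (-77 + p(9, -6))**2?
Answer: 5329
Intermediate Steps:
(-77 + p(9, -6))**2 = (-77 + (-2 - 1*(-6)))**2 = (-77 + (-2 + 6))**2 = (-77 + 4)**2 = (-73)**2 = 5329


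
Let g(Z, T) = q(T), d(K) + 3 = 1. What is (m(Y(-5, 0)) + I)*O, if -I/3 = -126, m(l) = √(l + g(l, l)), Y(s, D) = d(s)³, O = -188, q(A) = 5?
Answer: -71064 - 188*I*√3 ≈ -71064.0 - 325.63*I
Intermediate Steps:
d(K) = -2 (d(K) = -3 + 1 = -2)
g(Z, T) = 5
Y(s, D) = -8 (Y(s, D) = (-2)³ = -8)
m(l) = √(5 + l) (m(l) = √(l + 5) = √(5 + l))
I = 378 (I = -3*(-126) = 378)
(m(Y(-5, 0)) + I)*O = (√(5 - 8) + 378)*(-188) = (√(-3) + 378)*(-188) = (I*√3 + 378)*(-188) = (378 + I*√3)*(-188) = -71064 - 188*I*√3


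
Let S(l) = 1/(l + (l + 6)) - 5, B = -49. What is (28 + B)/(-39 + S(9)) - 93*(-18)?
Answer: 1766574/1055 ≈ 1674.5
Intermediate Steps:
S(l) = -5 + 1/(6 + 2*l) (S(l) = 1/(l + (6 + l)) - 5 = 1/(6 + 2*l) - 5 = -5 + 1/(6 + 2*l))
(28 + B)/(-39 + S(9)) - 93*(-18) = (28 - 49)/(-39 + (-29 - 10*9)/(2*(3 + 9))) - 93*(-18) = -21/(-39 + (½)*(-29 - 90)/12) + 1674 = -21/(-39 + (½)*(1/12)*(-119)) + 1674 = -21/(-39 - 119/24) + 1674 = -21/(-1055/24) + 1674 = -21*(-24/1055) + 1674 = 504/1055 + 1674 = 1766574/1055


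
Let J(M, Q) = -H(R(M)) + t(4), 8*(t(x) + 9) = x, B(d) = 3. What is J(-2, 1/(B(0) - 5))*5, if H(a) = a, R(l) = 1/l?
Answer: -40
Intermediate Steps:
t(x) = -9 + x/8
J(M, Q) = -17/2 - 1/M (J(M, Q) = -1/M + (-9 + (⅛)*4) = -1/M + (-9 + ½) = -1/M - 17/2 = -17/2 - 1/M)
J(-2, 1/(B(0) - 5))*5 = (-17/2 - 1/(-2))*5 = (-17/2 - 1*(-½))*5 = (-17/2 + ½)*5 = -8*5 = -40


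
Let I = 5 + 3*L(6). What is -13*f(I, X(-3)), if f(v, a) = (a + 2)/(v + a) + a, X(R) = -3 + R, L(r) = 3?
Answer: 169/2 ≈ 84.500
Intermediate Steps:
I = 14 (I = 5 + 3*3 = 5 + 9 = 14)
f(v, a) = a + (2 + a)/(a + v) (f(v, a) = (2 + a)/(a + v) + a = a + (2 + a)/(a + v))
-13*f(I, X(-3)) = -13*(2 + (-3 - 3) + (-3 - 3)² + (-3 - 3)*14)/((-3 - 3) + 14) = -13*(2 - 6 + (-6)² - 6*14)/(-6 + 14) = -13*(2 - 6 + 36 - 84)/8 = -13*(-52)/8 = -13*(-13/2) = 169/2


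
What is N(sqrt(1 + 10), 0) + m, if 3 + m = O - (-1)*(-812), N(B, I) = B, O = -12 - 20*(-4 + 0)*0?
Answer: -827 + sqrt(11) ≈ -823.68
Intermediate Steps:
O = -12 (O = -12 - (-80)*0 = -12 - 20*0 = -12 + 0 = -12)
m = -827 (m = -3 + (-12 - (-1)*(-812)) = -3 + (-12 - 1*812) = -3 + (-12 - 812) = -3 - 824 = -827)
N(sqrt(1 + 10), 0) + m = sqrt(1 + 10) - 827 = sqrt(11) - 827 = -827 + sqrt(11)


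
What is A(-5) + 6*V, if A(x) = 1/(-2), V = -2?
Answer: -25/2 ≈ -12.500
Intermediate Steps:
A(x) = -1/2
A(-5) + 6*V = -1/2 + 6*(-2) = -1/2 - 12 = -25/2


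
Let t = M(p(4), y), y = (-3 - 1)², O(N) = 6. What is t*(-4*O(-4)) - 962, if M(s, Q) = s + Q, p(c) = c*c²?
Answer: -2882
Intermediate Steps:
p(c) = c³
y = 16 (y = (-4)² = 16)
M(s, Q) = Q + s
t = 80 (t = 16 + 4³ = 16 + 64 = 80)
t*(-4*O(-4)) - 962 = 80*(-4*6) - 962 = 80*(-24) - 962 = -1920 - 962 = -2882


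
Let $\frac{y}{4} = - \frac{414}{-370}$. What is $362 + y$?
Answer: $\frac{67798}{185} \approx 366.48$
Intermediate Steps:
$y = \frac{828}{185}$ ($y = 4 \left(- \frac{414}{-370}\right) = 4 \left(\left(-414\right) \left(- \frac{1}{370}\right)\right) = 4 \cdot \frac{207}{185} = \frac{828}{185} \approx 4.4757$)
$362 + y = 362 + \frac{828}{185} = \frac{67798}{185}$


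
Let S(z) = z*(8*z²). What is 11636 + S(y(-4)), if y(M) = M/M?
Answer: 11644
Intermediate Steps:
y(M) = 1
S(z) = 8*z³
11636 + S(y(-4)) = 11636 + 8*1³ = 11636 + 8*1 = 11636 + 8 = 11644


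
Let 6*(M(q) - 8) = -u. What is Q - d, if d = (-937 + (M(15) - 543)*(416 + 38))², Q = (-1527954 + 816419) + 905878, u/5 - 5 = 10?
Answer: -62251053661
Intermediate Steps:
u = 75 (u = 25 + 5*10 = 25 + 50 = 75)
Q = 194343 (Q = -711535 + 905878 = 194343)
M(q) = -9/2 (M(q) = 8 + (-1*75)/6 = 8 + (⅙)*(-75) = 8 - 25/2 = -9/2)
d = 62251248004 (d = (-937 + (-9/2 - 543)*(416 + 38))² = (-937 - 1095/2*454)² = (-937 - 248565)² = (-249502)² = 62251248004)
Q - d = 194343 - 1*62251248004 = 194343 - 62251248004 = -62251053661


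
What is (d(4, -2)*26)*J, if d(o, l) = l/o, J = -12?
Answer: 156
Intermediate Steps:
(d(4, -2)*26)*J = (-2/4*26)*(-12) = (-2*1/4*26)*(-12) = -1/2*26*(-12) = -13*(-12) = 156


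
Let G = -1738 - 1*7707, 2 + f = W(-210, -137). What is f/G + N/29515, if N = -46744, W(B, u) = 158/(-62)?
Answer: -2736449573/1728368885 ≈ -1.5833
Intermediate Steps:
W(B, u) = -79/31 (W(B, u) = 158*(-1/62) = -79/31)
f = -141/31 (f = -2 - 79/31 = -141/31 ≈ -4.5484)
G = -9445 (G = -1738 - 7707 = -9445)
f/G + N/29515 = -141/31/(-9445) - 46744/29515 = -141/31*(-1/9445) - 46744*1/29515 = 141/292795 - 46744/29515 = -2736449573/1728368885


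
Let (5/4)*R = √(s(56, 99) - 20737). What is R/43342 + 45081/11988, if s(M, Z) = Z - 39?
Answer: 5009/1332 + 2*I*√20677/108355 ≈ 3.7605 + 0.0026541*I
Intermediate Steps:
s(M, Z) = -39 + Z
R = 4*I*√20677/5 (R = 4*√((-39 + 99) - 20737)/5 = 4*√(60 - 20737)/5 = 4*√(-20677)/5 = 4*(I*√20677)/5 = 4*I*√20677/5 ≈ 115.04*I)
R/43342 + 45081/11988 = (4*I*√20677/5)/43342 + 45081/11988 = (4*I*√20677/5)*(1/43342) + 45081*(1/11988) = 2*I*√20677/108355 + 5009/1332 = 5009/1332 + 2*I*√20677/108355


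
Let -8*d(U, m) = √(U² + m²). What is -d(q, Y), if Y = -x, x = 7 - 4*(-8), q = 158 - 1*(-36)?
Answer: √39157/8 ≈ 24.735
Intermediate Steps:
q = 194 (q = 158 + 36 = 194)
x = 39 (x = 7 + 32 = 39)
Y = -39 (Y = -1*39 = -39)
d(U, m) = -√(U² + m²)/8
-d(q, Y) = -(-1)*√(194² + (-39)²)/8 = -(-1)*√(37636 + 1521)/8 = -(-1)*√39157/8 = √39157/8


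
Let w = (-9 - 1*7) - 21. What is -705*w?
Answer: 26085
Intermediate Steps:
w = -37 (w = (-9 - 7) - 21 = -16 - 21 = -37)
-705*w = -705*(-37) = 26085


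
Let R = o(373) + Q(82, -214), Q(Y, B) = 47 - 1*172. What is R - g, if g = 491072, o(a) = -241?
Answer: -491438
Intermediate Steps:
Q(Y, B) = -125 (Q(Y, B) = 47 - 172 = -125)
R = -366 (R = -241 - 125 = -366)
R - g = -366 - 1*491072 = -366 - 491072 = -491438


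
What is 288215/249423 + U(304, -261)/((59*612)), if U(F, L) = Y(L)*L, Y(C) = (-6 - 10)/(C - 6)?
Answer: 8572814683/7421747647 ≈ 1.1551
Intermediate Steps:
Y(C) = -16/(-6 + C)
U(F, L) = -16*L/(-6 + L) (U(F, L) = (-16/(-6 + L))*L = -16*L/(-6 + L))
288215/249423 + U(304, -261)/((59*612)) = 288215/249423 + (-16*(-261)/(-6 - 261))/((59*612)) = 288215*(1/249423) - 16*(-261)/(-267)/36108 = 288215/249423 - 16*(-261)*(-1/267)*(1/36108) = 288215/249423 - 1392/89*1/36108 = 288215/249423 - 116/267801 = 8572814683/7421747647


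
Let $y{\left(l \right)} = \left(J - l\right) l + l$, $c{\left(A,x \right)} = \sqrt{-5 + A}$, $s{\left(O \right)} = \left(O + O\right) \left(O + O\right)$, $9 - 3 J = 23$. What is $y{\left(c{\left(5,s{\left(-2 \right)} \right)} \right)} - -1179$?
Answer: $1179$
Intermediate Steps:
$J = - \frac{14}{3}$ ($J = 3 - \frac{23}{3} = - \frac{14}{3} \approx -4.6667$)
$s{\left(O \right)} = 4 O^{2}$ ($s{\left(O \right)} = 2 O 2 O = 4 O^{2}$)
$y{\left(l \right)} = l + l \left(- \frac{14}{3} - l\right)$ ($y{\left(l \right)} = \left(- \frac{14}{3} - l\right) l + l = l \left(- \frac{14}{3} - l\right) + l = l + l \left(- \frac{14}{3} - l\right)$)
$y{\left(c{\left(5,s{\left(-2 \right)} \right)} \right)} - -1179 = - \frac{\sqrt{-5 + 5} \left(11 + 3 \sqrt{-5 + 5}\right)}{3} - -1179 = - \frac{\sqrt{0} \left(11 + 3 \sqrt{0}\right)}{3} + 1179 = \left(- \frac{1}{3}\right) 0 \left(11 + 3 \cdot 0\right) + 1179 = \left(- \frac{1}{3}\right) 0 \left(11 + 0\right) + 1179 = \left(- \frac{1}{3}\right) 0 \cdot 11 + 1179 = 0 + 1179 = 1179$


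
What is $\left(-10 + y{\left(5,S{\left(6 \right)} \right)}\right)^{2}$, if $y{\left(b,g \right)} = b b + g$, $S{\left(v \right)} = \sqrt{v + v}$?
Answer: $237 + 60 \sqrt{3} \approx 340.92$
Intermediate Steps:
$S{\left(v \right)} = \sqrt{2} \sqrt{v}$ ($S{\left(v \right)} = \sqrt{2 v} = \sqrt{2} \sqrt{v}$)
$y{\left(b,g \right)} = g + b^{2}$ ($y{\left(b,g \right)} = b^{2} + g = g + b^{2}$)
$\left(-10 + y{\left(5,S{\left(6 \right)} \right)}\right)^{2} = \left(-10 + \left(\sqrt{2} \sqrt{6} + 5^{2}\right)\right)^{2} = \left(-10 + \left(2 \sqrt{3} + 25\right)\right)^{2} = \left(-10 + \left(25 + 2 \sqrt{3}\right)\right)^{2} = \left(15 + 2 \sqrt{3}\right)^{2}$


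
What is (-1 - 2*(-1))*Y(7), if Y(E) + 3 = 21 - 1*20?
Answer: -2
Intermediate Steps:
Y(E) = -2 (Y(E) = -3 + (21 - 1*20) = -3 + (21 - 20) = -3 + 1 = -2)
(-1 - 2*(-1))*Y(7) = (-1 - 2*(-1))*(-2) = (-1 + 2)*(-2) = 1*(-2) = -2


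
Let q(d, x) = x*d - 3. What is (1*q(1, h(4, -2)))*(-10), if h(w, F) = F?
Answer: 50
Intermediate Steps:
q(d, x) = -3 + d*x (q(d, x) = d*x - 3 = -3 + d*x)
(1*q(1, h(4, -2)))*(-10) = (1*(-3 + 1*(-2)))*(-10) = (1*(-3 - 2))*(-10) = (1*(-5))*(-10) = -5*(-10) = 50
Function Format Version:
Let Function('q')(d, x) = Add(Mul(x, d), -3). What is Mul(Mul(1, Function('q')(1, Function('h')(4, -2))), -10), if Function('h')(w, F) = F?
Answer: 50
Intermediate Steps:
Function('q')(d, x) = Add(-3, Mul(d, x)) (Function('q')(d, x) = Add(Mul(d, x), -3) = Add(-3, Mul(d, x)))
Mul(Mul(1, Function('q')(1, Function('h')(4, -2))), -10) = Mul(Mul(1, Add(-3, Mul(1, -2))), -10) = Mul(Mul(1, Add(-3, -2)), -10) = Mul(Mul(1, -5), -10) = Mul(-5, -10) = 50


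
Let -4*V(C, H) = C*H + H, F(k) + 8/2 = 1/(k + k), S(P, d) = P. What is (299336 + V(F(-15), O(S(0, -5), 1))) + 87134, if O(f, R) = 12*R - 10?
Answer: 23188291/60 ≈ 3.8647e+5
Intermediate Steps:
O(f, R) = -10 + 12*R
F(k) = -4 + 1/(2*k) (F(k) = -4 + 1/(k + k) = -4 + 1/(2*k))
V(C, H) = -H/4 - C*H/4 (V(C, H) = -(C*H + H)/4 = -(H + C*H)/4 = -H/4 - C*H/4)
(299336 + V(F(-15), O(S(0, -5), 1))) + 87134 = (299336 - (-10 + 12*1)*(1 + (-4 + (½)/(-15)))/4) + 87134 = (299336 - (-10 + 12)*(1 + (-4 + (½)*(-1/15)))/4) + 87134 = (299336 - ¼*2*(1 + (-4 - 1/30))) + 87134 = (299336 - ¼*2*(1 - 121/30)) + 87134 = (299336 - ¼*2*(-91/30)) + 87134 = (299336 + 91/60) + 87134 = 17960251/60 + 87134 = 23188291/60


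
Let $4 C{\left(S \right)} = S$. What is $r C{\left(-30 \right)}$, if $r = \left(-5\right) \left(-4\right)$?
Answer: $-150$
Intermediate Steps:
$C{\left(S \right)} = \frac{S}{4}$
$r = 20$
$r C{\left(-30 \right)} = 20 \cdot \frac{1}{4} \left(-30\right) = 20 \left(- \frac{15}{2}\right) = -150$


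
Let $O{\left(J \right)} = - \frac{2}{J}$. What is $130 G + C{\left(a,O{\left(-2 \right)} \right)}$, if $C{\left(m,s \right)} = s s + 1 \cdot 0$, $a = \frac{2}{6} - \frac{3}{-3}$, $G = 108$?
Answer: $14041$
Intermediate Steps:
$a = \frac{4}{3}$ ($a = 2 \cdot \frac{1}{6} - -1 = \frac{1}{3} + 1 = \frac{4}{3} \approx 1.3333$)
$C{\left(m,s \right)} = s^{2}$ ($C{\left(m,s \right)} = s^{2} + 0 = s^{2}$)
$130 G + C{\left(a,O{\left(-2 \right)} \right)} = 130 \cdot 108 + \left(- \frac{2}{-2}\right)^{2} = 14040 + \left(\left(-2\right) \left(- \frac{1}{2}\right)\right)^{2} = 14040 + 1^{2} = 14040 + 1 = 14041$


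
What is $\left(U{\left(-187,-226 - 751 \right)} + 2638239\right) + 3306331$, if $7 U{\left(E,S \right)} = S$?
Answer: $\frac{41611013}{7} \approx 5.9444 \cdot 10^{6}$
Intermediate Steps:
$U{\left(E,S \right)} = \frac{S}{7}$
$\left(U{\left(-187,-226 - 751 \right)} + 2638239\right) + 3306331 = \left(\frac{-226 - 751}{7} + 2638239\right) + 3306331 = \left(\frac{1}{7} \left(-977\right) + 2638239\right) + 3306331 = \left(- \frac{977}{7} + 2638239\right) + 3306331 = \frac{18466696}{7} + 3306331 = \frac{41611013}{7}$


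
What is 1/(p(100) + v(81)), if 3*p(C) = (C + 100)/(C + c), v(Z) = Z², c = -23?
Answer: 231/1515791 ≈ 0.00015240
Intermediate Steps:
p(C) = (100 + C)/(3*(-23 + C)) (p(C) = ((C + 100)/(C - 23))/3 = ((100 + C)/(-23 + C))/3 = (100 + C)/(3*(-23 + C)))
1/(p(100) + v(81)) = 1/((100 + 100)/(3*(-23 + 100)) + 81²) = 1/((⅓)*200/77 + 6561) = 1/((⅓)*(1/77)*200 + 6561) = 1/(200/231 + 6561) = 1/(1515791/231) = 231/1515791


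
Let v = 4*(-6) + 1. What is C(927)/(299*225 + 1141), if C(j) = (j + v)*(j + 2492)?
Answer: 386347/8552 ≈ 45.176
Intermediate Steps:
v = -23 (v = -24 + 1 = -23)
C(j) = (-23 + j)*(2492 + j) (C(j) = (j - 23)*(j + 2492) = (-23 + j)*(2492 + j))
C(927)/(299*225 + 1141) = (-57316 + 927² + 2469*927)/(299*225 + 1141) = (-57316 + 859329 + 2288763)/(67275 + 1141) = 3090776/68416 = 3090776*(1/68416) = 386347/8552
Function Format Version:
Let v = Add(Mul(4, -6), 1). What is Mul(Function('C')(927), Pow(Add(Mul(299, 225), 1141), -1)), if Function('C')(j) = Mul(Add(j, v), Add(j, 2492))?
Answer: Rational(386347, 8552) ≈ 45.176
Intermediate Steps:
v = -23 (v = Add(-24, 1) = -23)
Function('C')(j) = Mul(Add(-23, j), Add(2492, j)) (Function('C')(j) = Mul(Add(j, -23), Add(j, 2492)) = Mul(Add(-23, j), Add(2492, j)))
Mul(Function('C')(927), Pow(Add(Mul(299, 225), 1141), -1)) = Mul(Add(-57316, Pow(927, 2), Mul(2469, 927)), Pow(Add(Mul(299, 225), 1141), -1)) = Mul(Add(-57316, 859329, 2288763), Pow(Add(67275, 1141), -1)) = Mul(3090776, Pow(68416, -1)) = Mul(3090776, Rational(1, 68416)) = Rational(386347, 8552)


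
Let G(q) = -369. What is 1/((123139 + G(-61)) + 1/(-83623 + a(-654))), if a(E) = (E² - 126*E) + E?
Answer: 425843/52280745111 ≈ 8.1453e-6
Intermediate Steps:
a(E) = E² - 125*E
1/((123139 + G(-61)) + 1/(-83623 + a(-654))) = 1/((123139 - 369) + 1/(-83623 - 654*(-125 - 654))) = 1/(122770 + 1/(-83623 - 654*(-779))) = 1/(122770 + 1/(-83623 + 509466)) = 1/(122770 + 1/425843) = 1/(52280745111/425843) = 425843/52280745111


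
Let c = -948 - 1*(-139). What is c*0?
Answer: 0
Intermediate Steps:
c = -809 (c = -948 + 139 = -809)
c*0 = -809*0 = 0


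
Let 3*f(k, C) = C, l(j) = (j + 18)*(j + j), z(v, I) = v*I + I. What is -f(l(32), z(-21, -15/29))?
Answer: -100/29 ≈ -3.4483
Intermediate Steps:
z(v, I) = I + I*v (z(v, I) = I*v + I = I + I*v)
l(j) = 2*j*(18 + j) (l(j) = (18 + j)*(2*j) = 2*j*(18 + j))
f(k, C) = C/3
-f(l(32), z(-21, -15/29)) = -(-15/29)*(1 - 21)/3 = --15*1/29*(-20)/3 = -(-15/29*(-20))/3 = -300/(3*29) = -1*100/29 = -100/29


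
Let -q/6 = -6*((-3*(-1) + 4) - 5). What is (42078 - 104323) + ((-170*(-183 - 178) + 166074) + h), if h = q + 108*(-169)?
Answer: 147019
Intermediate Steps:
q = 72 (q = -(-36)*((-3*(-1) + 4) - 5) = -(-36)*((3 + 4) - 5) = -(-36)*(7 - 5) = -(-36)*2 = -6*(-12) = 72)
h = -18180 (h = 72 + 108*(-169) = 72 - 18252 = -18180)
(42078 - 104323) + ((-170*(-183 - 178) + 166074) + h) = (42078 - 104323) + ((-170*(-183 - 178) + 166074) - 18180) = -62245 + ((-170*(-361) + 166074) - 18180) = -62245 + ((61370 + 166074) - 18180) = -62245 + (227444 - 18180) = -62245 + 209264 = 147019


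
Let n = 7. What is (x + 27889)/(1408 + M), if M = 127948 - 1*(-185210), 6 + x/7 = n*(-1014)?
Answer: -21839/314566 ≈ -0.069426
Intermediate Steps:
x = -49728 (x = -42 + 7*(7*(-1014)) = -42 + 7*(-7098) = -42 - 49686 = -49728)
M = 313158 (M = 127948 + 185210 = 313158)
(x + 27889)/(1408 + M) = (-49728 + 27889)/(1408 + 313158) = -21839/314566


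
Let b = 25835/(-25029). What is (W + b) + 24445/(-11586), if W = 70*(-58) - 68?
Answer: -399324447149/96661998 ≈ -4131.1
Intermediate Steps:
W = -4128 (W = -4060 - 68 = -4128)
b = -25835/25029 (b = 25835*(-1/25029) = -25835/25029 ≈ -1.0322)
(W + b) + 24445/(-11586) = (-4128 - 25835/25029) + 24445/(-11586) = -103345547/25029 + 24445*(-1/11586) = -103345547/25029 - 24445/11586 = -399324447149/96661998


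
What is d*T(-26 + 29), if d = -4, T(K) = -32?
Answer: 128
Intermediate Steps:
d*T(-26 + 29) = -4*(-32) = 128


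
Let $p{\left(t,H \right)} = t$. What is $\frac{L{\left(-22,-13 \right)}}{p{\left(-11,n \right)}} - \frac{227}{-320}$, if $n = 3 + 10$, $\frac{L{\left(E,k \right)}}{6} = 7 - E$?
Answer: $- \frac{53183}{3520} \approx -15.109$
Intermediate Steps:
$L{\left(E,k \right)} = 42 - 6 E$ ($L{\left(E,k \right)} = 6 \left(7 - E\right) = 42 - 6 E$)
$n = 13$
$\frac{L{\left(-22,-13 \right)}}{p{\left(-11,n \right)}} - \frac{227}{-320} = \frac{42 - -132}{-11} - \frac{227}{-320} = \left(42 + 132\right) \left(- \frac{1}{11}\right) - - \frac{227}{320} = 174 \left(- \frac{1}{11}\right) + \frac{227}{320} = - \frac{174}{11} + \frac{227}{320} = - \frac{53183}{3520}$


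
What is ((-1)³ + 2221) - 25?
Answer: 2195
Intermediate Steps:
((-1)³ + 2221) - 25 = (-1 + 2221) - 25 = 2220 - 25 = 2195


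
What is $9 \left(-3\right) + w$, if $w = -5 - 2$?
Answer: $-34$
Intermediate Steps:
$w = -7$ ($w = -5 - 2 = -7$)
$9 \left(-3\right) + w = 9 \left(-3\right) - 7 = -27 - 7 = -34$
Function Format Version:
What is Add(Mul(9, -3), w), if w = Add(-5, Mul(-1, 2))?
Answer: -34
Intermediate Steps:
w = -7 (w = Add(-5, -2) = -7)
Add(Mul(9, -3), w) = Add(Mul(9, -3), -7) = Add(-27, -7) = -34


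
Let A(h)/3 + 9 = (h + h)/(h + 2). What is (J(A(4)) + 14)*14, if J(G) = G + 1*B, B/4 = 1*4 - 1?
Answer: 42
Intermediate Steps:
A(h) = -27 + 6*h/(2 + h) (A(h) = -27 + 3*((h + h)/(h + 2)) = -27 + 3*((2*h)/(2 + h)) = -27 + 3*(2*h/(2 + h)) = -27 + 6*h/(2 + h))
B = 12 (B = 4*(1*4 - 1) = 4*(4 - 1) = 4*3 = 12)
J(G) = 12 + G (J(G) = G + 1*12 = G + 12 = 12 + G)
(J(A(4)) + 14)*14 = ((12 + 3*(-18 - 7*4)/(2 + 4)) + 14)*14 = ((12 + 3*(-18 - 28)/6) + 14)*14 = ((12 + 3*(⅙)*(-46)) + 14)*14 = ((12 - 23) + 14)*14 = (-11 + 14)*14 = 3*14 = 42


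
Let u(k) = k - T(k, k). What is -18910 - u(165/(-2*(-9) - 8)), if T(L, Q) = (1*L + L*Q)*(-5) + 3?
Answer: -81469/4 ≈ -20367.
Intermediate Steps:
T(L, Q) = 3 - 5*L - 5*L*Q (T(L, Q) = (L + L*Q)*(-5) + 3 = (-5*L - 5*L*Q) + 3 = 3 - 5*L - 5*L*Q)
u(k) = -3 + 5*k² + 6*k (u(k) = k - (3 - 5*k - 5*k*k) = k - (3 - 5*k - 5*k²) = k + (-3 + 5*k + 5*k²) = -3 + 5*k² + 6*k)
-18910 - u(165/(-2*(-9) - 8)) = -18910 - (-3 + 5*(165/(-2*(-9) - 8))² + 6*(165/(-2*(-9) - 8))) = -18910 - (-3 + 5*(165/(18 - 8))² + 6*(165/(18 - 8))) = -18910 - (-3 + 5*(165/10)² + 6*(165/10)) = -18910 - (-3 + 5*(165*(⅒))² + 6*(165*(⅒))) = -18910 - (-3 + 5*(33/2)² + 6*(33/2)) = -18910 - (-3 + 5*(1089/4) + 99) = -18910 - (-3 + 5445/4 + 99) = -18910 - 1*5829/4 = -18910 - 5829/4 = -81469/4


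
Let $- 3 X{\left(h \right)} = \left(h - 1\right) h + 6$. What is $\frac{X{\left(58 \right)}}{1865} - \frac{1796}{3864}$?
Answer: $- \frac{1903849}{1801590} \approx -1.0568$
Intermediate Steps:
$X{\left(h \right)} = -2 - \frac{h \left(-1 + h\right)}{3}$ ($X{\left(h \right)} = - \frac{\left(h - 1\right) h + 6}{3} = - \frac{\left(-1 + h\right) h + 6}{3} = - \frac{h \left(-1 + h\right) + 6}{3} = - \frac{6 + h \left(-1 + h\right)}{3} = -2 - \frac{h \left(-1 + h\right)}{3}$)
$\frac{X{\left(58 \right)}}{1865} - \frac{1796}{3864} = \frac{-2 - \frac{58^{2}}{3} + \frac{1}{3} \cdot 58}{1865} - \frac{1796}{3864} = \left(-2 - \frac{3364}{3} + \frac{58}{3}\right) \frac{1}{1865} - \frac{449}{966} = \left(-1104\right) \frac{1}{1865} - \frac{449}{966} = - \frac{1104}{1865} - \frac{449}{966} = - \frac{1903849}{1801590}$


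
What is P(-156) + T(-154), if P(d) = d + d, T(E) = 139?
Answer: -173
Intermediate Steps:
P(d) = 2*d
P(-156) + T(-154) = 2*(-156) + 139 = -312 + 139 = -173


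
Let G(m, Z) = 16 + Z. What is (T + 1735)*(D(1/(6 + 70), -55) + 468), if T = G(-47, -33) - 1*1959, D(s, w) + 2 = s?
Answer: -8535497/76 ≈ -1.1231e+5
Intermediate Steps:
D(s, w) = -2 + s
T = -1976 (T = (16 - 33) - 1*1959 = -17 - 1959 = -1976)
(T + 1735)*(D(1/(6 + 70), -55) + 468) = (-1976 + 1735)*((-2 + 1/(6 + 70)) + 468) = -241*((-2 + 1/76) + 468) = -241*(-151/76 + 468) = -241*35417/76 = -8535497/76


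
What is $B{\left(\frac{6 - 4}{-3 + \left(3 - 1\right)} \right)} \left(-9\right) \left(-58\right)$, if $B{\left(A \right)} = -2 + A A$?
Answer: $1044$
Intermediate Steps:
$B{\left(A \right)} = -2 + A^{2}$
$B{\left(\frac{6 - 4}{-3 + \left(3 - 1\right)} \right)} \left(-9\right) \left(-58\right) = \left(-2 + \left(\frac{6 - 4}{-3 + \left(3 - 1\right)}\right)^{2}\right) \left(-9\right) \left(-58\right) = \left(-2 + \left(\frac{2}{-3 + \left(3 - 1\right)}\right)^{2}\right) \left(-9\right) \left(-58\right) = \left(-2 + \left(\frac{2}{-3 + 2}\right)^{2}\right) \left(-9\right) \left(-58\right) = \left(-2 + \left(\frac{2}{-1}\right)^{2}\right) \left(-9\right) \left(-58\right) = \left(-2 + \left(2 \left(-1\right)\right)^{2}\right) \left(-9\right) \left(-58\right) = \left(-2 + \left(-2\right)^{2}\right) \left(-9\right) \left(-58\right) = \left(-2 + 4\right) \left(-9\right) \left(-58\right) = 2 \left(-9\right) \left(-58\right) = \left(-18\right) \left(-58\right) = 1044$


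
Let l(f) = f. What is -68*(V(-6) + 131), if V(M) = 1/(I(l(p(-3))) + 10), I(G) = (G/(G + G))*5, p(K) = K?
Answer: -222836/25 ≈ -8913.4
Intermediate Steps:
I(G) = 5/2 (I(G) = (G/((2*G)))*5 = (G*(1/(2*G)))*5 = (½)*5 = 5/2)
V(M) = 2/25 (V(M) = 1/(5/2 + 10) = 1/(25/2) = 2/25)
-68*(V(-6) + 131) = -68*(2/25 + 131) = -68*3277/25 = -222836/25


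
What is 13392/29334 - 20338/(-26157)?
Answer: 157814906/127881573 ≈ 1.2341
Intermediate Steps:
13392/29334 - 20338/(-26157) = 13392*(1/29334) - 20338*(-1/26157) = 2232/4889 + 20338/26157 = 157814906/127881573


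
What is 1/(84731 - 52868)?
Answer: 1/31863 ≈ 3.1384e-5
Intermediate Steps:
1/(84731 - 52868) = 1/31863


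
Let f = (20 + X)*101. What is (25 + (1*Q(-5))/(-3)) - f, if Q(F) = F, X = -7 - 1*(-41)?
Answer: -16282/3 ≈ -5427.3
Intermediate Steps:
X = 34 (X = -7 + 41 = 34)
f = 5454 (f = (20 + 34)*101 = 54*101 = 5454)
(25 + (1*Q(-5))/(-3)) - f = (25 + (1*(-5))/(-3)) - 1*5454 = (25 - 5*(-⅓)) - 5454 = (25 + 5/3) - 5454 = 80/3 - 5454 = -16282/3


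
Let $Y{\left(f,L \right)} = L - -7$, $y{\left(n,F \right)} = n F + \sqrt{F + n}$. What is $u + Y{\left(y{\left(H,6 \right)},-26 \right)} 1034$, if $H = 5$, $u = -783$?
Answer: $-20429$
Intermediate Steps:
$y{\left(n,F \right)} = \sqrt{F + n} + F n$ ($y{\left(n,F \right)} = F n + \sqrt{F + n} = \sqrt{F + n} + F n$)
$Y{\left(f,L \right)} = 7 + L$ ($Y{\left(f,L \right)} = L + 7 = 7 + L$)
$u + Y{\left(y{\left(H,6 \right)},-26 \right)} 1034 = -783 + \left(7 - 26\right) 1034 = -783 - 19646 = -20429$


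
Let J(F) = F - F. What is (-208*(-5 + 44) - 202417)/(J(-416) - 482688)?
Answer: 210529/482688 ≈ 0.43616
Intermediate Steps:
J(F) = 0
(-208*(-5 + 44) - 202417)/(J(-416) - 482688) = (-208*(-5 + 44) - 202417)/(0 - 482688) = (-208*39 - 202417)/(-482688) = (-8112 - 202417)*(-1/482688) = -210529*(-1/482688) = 210529/482688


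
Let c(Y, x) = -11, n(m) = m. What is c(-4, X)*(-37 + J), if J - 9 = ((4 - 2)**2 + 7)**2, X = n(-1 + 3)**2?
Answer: -1023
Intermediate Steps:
X = 4 (X = (-1 + 3)**2 = 2**2 = 4)
J = 130 (J = 9 + ((4 - 2)**2 + 7)**2 = 9 + (2**2 + 7)**2 = 9 + (4 + 7)**2 = 9 + 11**2 = 9 + 121 = 130)
c(-4, X)*(-37 + J) = -11*(-37 + 130) = -11*93 = -1023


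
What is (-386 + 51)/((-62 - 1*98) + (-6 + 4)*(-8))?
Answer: 335/144 ≈ 2.3264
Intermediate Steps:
(-386 + 51)/((-62 - 1*98) + (-6 + 4)*(-8)) = -335/((-62 - 98) - 2*(-8)) = -335/(-160 + 16) = -335/(-144) = -335*(-1/144) = 335/144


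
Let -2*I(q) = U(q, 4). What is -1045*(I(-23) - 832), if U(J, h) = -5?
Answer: 1733655/2 ≈ 8.6683e+5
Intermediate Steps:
I(q) = 5/2 (I(q) = -½*(-5) = 5/2)
-1045*(I(-23) - 832) = -1045*(5/2 - 832) = -1045*(-1659/2) = 1733655/2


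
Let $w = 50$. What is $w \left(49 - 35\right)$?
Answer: $700$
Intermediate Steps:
$w \left(49 - 35\right) = 50 \left(49 - 35\right) = 50 \cdot 14 = 700$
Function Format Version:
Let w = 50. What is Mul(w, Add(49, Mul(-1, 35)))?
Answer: 700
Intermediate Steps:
Mul(w, Add(49, Mul(-1, 35))) = Mul(50, Add(49, Mul(-1, 35))) = Mul(50, Add(49, -35)) = Mul(50, 14) = 700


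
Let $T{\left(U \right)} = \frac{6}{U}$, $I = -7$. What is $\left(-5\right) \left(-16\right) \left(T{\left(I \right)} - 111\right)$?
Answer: $- \frac{62640}{7} \approx -8948.6$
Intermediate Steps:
$\left(-5\right) \left(-16\right) \left(T{\left(I \right)} - 111\right) = \left(-5\right) \left(-16\right) \left(\frac{6}{-7} - 111\right) = 80 \left(6 \left(- \frac{1}{7}\right) - 111\right) = 80 \left(- \frac{6}{7} - 111\right) = 80 \left(- \frac{783}{7}\right) = - \frac{62640}{7}$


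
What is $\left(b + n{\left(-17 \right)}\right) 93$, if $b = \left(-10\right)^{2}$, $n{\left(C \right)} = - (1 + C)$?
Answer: $10788$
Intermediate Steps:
$n{\left(C \right)} = -1 - C$
$b = 100$
$\left(b + n{\left(-17 \right)}\right) 93 = \left(100 - -16\right) 93 = \left(100 + \left(-1 + 17\right)\right) 93 = \left(100 + 16\right) 93 = 116 \cdot 93 = 10788$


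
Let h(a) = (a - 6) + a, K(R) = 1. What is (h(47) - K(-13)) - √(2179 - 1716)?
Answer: 87 - √463 ≈ 65.483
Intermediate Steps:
h(a) = -6 + 2*a (h(a) = (-6 + a) + a = -6 + 2*a)
(h(47) - K(-13)) - √(2179 - 1716) = ((-6 + 2*47) - 1*1) - √(2179 - 1716) = ((-6 + 94) - 1) - √463 = (88 - 1) - √463 = 87 - √463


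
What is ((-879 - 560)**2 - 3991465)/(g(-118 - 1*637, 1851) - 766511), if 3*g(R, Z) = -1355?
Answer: 720279/287611 ≈ 2.5044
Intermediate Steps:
g(R, Z) = -1355/3 (g(R, Z) = (1/3)*(-1355) = -1355/3)
((-879 - 560)**2 - 3991465)/(g(-118 - 1*637, 1851) - 766511) = ((-879 - 560)**2 - 3991465)/(-1355/3 - 766511) = ((-1439)**2 - 3991465)/(-2300888/3) = (2070721 - 3991465)*(-3/2300888) = -1920744*(-3/2300888) = 720279/287611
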